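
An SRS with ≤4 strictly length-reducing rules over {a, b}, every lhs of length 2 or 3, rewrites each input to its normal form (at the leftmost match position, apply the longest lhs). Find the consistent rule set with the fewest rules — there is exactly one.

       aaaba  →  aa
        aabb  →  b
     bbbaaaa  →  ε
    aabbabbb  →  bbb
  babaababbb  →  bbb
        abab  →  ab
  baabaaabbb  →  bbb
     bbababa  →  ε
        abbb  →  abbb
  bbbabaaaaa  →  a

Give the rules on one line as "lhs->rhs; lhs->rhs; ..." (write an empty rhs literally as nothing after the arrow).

  | aaaba => aa
  | aabb => b
  | bbbaaaa => babaaa => baaa => baa => ba => ε
  | aabbabbb => babbb => bbb

aab->; ba->; baa->ba; bba->ab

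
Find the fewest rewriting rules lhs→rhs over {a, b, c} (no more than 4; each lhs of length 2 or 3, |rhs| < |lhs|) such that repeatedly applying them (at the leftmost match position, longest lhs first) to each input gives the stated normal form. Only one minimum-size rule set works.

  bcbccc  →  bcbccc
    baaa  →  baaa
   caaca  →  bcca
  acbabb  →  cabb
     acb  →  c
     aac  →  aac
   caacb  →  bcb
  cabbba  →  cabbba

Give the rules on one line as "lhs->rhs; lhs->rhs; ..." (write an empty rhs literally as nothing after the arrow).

acb->c; caa->bc; ccb->cb

  | bcbccc
  | baaa
  | caaca => bcca
  | acbabb => cabb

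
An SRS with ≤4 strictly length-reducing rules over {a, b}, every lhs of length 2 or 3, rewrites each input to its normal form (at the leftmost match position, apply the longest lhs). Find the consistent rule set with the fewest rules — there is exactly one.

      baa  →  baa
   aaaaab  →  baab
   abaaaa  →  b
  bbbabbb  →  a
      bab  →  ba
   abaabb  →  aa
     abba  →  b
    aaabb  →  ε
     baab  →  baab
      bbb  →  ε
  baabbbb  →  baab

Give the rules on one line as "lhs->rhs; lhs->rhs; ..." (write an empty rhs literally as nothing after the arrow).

  | baa
  | aaaaab => baab
  | abaaaa => abba => aaa => b
  | bbbabbb => abbb => a

aaa->b; bab->ba; bb->a; bbb->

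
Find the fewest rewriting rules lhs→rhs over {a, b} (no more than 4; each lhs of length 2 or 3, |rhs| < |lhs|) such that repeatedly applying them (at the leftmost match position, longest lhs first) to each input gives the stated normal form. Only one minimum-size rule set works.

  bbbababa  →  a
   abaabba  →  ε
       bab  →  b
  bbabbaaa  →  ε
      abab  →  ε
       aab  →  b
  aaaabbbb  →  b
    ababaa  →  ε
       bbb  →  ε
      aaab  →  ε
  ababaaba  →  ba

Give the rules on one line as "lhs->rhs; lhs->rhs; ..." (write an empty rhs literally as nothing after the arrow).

aa->; ab->; bb->a

  | bbbababa => abababa => ababa => aba => a
  | abaabba => aabba => bba => aa => ε
  | bab => b
  | bbabbaaa => aabbaaa => bbaaa => aaaa => aa => ε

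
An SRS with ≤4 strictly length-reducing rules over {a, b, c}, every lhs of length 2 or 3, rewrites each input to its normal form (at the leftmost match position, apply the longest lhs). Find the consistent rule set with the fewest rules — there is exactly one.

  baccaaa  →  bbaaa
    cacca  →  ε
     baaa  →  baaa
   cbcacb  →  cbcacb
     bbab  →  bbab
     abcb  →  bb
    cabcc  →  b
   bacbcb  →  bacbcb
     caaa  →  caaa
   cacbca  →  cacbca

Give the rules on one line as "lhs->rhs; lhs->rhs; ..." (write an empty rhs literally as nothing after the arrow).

  | baccaaa => bbaaa
  | cacca => cba => ε
  | baaa
  | cbcacb

abc->b; acc->b; cab->a; cba->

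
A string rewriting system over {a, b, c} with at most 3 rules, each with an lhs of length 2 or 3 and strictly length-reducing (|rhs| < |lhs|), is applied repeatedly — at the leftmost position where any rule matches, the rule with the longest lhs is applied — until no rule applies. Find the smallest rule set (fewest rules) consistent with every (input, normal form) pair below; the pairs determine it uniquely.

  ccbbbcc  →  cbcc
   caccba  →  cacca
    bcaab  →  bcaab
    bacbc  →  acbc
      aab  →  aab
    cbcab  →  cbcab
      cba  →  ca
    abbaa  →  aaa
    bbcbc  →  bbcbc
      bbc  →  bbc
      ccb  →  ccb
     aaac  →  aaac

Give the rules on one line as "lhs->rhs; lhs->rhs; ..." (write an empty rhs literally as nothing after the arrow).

ba->a; cbb->

  | ccbbbcc => cbcc
  | caccba => cacca
  | bcaab
  | bacbc => acbc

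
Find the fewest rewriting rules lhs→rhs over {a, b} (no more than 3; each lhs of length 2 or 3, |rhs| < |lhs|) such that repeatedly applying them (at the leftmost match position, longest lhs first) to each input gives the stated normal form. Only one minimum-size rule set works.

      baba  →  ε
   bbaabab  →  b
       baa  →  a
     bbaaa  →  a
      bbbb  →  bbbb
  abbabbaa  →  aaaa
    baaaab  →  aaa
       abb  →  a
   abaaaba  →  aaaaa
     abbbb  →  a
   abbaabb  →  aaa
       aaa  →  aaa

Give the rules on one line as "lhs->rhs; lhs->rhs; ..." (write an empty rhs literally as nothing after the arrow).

ab->a; ba->

  | baba => ba => ε
  | bbaabab => babab => bab => b
  | baa => a
  | bbaaa => baa => a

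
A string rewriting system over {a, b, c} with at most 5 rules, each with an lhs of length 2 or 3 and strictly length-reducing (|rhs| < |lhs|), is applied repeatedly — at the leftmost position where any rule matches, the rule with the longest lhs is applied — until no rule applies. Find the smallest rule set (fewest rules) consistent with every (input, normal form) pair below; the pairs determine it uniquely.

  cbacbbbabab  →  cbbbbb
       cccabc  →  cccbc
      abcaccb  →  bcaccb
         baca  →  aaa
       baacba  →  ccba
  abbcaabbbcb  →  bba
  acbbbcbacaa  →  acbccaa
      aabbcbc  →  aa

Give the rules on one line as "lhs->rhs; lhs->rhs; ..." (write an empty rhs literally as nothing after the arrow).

ab->b; baa->c; bac->aa; bcb->a

  | cbacbbbabab => caabbbabab => cabbbabab => cbbbabab => cbbbbab => cbbbbb
  | cccabc => cccbc
  | abcaccb => bcaccb
  | baca => aaa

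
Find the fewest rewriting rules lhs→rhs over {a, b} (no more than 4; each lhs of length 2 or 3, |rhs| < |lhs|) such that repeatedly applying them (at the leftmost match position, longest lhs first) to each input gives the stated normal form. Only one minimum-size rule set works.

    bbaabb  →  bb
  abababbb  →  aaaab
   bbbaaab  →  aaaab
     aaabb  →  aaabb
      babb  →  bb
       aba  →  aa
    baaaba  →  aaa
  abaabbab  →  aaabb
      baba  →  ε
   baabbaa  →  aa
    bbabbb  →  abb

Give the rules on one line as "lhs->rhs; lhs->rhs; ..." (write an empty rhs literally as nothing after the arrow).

  | bbaabb => babb => bb
  | abababbb => aababbb => aaabbb => aaaab
  | bbbaaab => abaaab => aaaab
  | aaabb

aba->aa; ba->; bbb->ab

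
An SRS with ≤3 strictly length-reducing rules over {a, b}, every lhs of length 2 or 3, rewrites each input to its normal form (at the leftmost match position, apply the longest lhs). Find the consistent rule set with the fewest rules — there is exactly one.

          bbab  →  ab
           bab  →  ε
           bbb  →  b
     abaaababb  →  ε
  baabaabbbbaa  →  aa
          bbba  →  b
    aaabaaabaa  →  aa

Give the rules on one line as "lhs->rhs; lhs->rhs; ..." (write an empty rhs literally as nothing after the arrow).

  | bbab => ab
  | bab => bb => ε
  | bbb => b
  | abaaababb => abaababb => abababb => abbabb => bbabb => abb => bb => ε

abb->bb; ba->b; bb->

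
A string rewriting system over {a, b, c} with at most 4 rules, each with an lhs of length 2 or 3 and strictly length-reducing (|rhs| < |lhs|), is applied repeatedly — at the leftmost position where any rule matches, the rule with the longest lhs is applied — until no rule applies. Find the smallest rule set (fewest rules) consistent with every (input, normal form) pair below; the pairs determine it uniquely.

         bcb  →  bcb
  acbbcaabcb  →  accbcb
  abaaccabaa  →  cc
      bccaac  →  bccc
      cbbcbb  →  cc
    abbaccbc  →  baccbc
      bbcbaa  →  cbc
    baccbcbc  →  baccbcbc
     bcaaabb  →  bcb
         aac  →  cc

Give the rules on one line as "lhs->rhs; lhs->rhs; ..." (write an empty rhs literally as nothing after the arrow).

aa->c; ab->; bb->; cca->ca

  | bcb
  | acbbcaabcb => accaabcb => acaabcb => accbcb
  | abaaccabaa => aaccabaa => cccabaa => ccabaa => cabaa => caa => cc
  | bccaac => bcaac => bccc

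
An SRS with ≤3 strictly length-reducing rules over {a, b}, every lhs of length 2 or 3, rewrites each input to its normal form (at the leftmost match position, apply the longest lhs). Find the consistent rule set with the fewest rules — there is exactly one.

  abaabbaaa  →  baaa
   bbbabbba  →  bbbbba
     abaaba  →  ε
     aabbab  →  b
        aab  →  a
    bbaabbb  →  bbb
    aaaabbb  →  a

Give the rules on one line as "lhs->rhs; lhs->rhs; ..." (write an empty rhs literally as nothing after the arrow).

  | abaabbaaa => abbaaa => baaa
  | bbbabbba => bbbbba
  | abaaba => aba => ε
  | aabbab => abab => b

ab->; aba->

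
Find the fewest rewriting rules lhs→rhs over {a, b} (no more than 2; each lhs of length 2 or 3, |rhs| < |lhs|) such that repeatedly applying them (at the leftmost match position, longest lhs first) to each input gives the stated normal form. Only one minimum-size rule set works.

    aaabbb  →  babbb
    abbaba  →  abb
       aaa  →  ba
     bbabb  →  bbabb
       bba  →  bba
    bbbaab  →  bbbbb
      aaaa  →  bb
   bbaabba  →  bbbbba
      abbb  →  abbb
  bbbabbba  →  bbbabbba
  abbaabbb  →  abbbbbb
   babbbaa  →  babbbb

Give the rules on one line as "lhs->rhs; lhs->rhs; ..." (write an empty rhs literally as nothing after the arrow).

aa->b; aba->

  | aaabbb => babbb
  | abbaba => abb
  | aaa => ba
  | bbabb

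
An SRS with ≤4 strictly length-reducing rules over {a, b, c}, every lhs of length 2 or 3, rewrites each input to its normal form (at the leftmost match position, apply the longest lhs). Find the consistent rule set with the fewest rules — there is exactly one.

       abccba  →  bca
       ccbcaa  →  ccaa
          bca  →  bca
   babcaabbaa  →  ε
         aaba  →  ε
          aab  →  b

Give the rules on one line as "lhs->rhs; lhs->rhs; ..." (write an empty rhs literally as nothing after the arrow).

ab->b; ba->; cb->

  | abccba => bccba => bca
  | ccbcaa => ccaa
  | bca
  | babcaabbaa => bcaabbaa => bcabbaa => bcbbaa => bbaa => ba => ε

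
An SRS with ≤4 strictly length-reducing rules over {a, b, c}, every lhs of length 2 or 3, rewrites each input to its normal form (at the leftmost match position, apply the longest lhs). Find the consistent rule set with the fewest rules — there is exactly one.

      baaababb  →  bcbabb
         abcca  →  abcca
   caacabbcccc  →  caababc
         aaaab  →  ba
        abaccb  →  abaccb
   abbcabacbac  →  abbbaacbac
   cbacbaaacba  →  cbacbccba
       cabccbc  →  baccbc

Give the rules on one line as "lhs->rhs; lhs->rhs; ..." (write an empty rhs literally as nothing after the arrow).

  | baaababb => bcbabb
  | abcca
  | caacabbcccc => caababcccc => caababc
  | aaaab => cab => ba

aaa->c; cab->ba; ccc->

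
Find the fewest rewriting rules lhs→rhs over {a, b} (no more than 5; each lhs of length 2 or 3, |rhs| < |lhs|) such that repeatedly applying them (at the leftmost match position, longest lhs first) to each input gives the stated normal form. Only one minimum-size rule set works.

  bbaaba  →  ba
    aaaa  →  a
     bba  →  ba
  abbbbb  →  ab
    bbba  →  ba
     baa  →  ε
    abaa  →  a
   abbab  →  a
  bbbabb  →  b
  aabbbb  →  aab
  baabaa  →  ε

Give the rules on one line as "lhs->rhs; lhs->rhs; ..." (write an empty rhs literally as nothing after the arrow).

aaa->; baa->; bab->; bb->b

  | bbaaba => baaba => ba
  | aaaa => a
  | bba => ba
  | abbbbb => abbbb => abbb => abb => ab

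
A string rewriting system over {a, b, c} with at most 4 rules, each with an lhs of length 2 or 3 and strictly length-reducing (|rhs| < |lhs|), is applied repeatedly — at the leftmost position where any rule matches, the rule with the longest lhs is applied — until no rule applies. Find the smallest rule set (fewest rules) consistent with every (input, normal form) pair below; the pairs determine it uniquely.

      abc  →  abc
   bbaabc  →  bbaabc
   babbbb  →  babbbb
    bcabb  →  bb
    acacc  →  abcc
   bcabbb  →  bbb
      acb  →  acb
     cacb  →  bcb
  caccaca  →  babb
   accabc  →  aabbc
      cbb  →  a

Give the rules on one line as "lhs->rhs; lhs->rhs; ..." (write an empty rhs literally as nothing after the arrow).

  | abc
  | bbaabc
  | babbbb
  | bcabb => bb

ca->b; cab->; cbb->a; cca->ab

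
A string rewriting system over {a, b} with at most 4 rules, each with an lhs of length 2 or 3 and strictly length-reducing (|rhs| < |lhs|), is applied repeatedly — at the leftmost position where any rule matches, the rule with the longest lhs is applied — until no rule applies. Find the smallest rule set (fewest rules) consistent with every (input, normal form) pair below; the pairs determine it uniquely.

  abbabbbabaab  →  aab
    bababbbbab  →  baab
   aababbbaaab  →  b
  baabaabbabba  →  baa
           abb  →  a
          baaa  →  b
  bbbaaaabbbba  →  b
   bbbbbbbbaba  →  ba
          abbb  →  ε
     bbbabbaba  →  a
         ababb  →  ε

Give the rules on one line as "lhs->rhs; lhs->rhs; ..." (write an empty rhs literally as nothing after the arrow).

aaa->; aba->; bb->; bbb->ba

  | abbabbbabaab => aabbbabaab => aabaabaab => aabaab => aab
  | bababbbbab => bbbbbab => babbab => baab
  | aababbbaaab => abbbaaab => abaaaab => aaab => b
  | baabaabbabba => baabbabba => baaabba => bbba => baa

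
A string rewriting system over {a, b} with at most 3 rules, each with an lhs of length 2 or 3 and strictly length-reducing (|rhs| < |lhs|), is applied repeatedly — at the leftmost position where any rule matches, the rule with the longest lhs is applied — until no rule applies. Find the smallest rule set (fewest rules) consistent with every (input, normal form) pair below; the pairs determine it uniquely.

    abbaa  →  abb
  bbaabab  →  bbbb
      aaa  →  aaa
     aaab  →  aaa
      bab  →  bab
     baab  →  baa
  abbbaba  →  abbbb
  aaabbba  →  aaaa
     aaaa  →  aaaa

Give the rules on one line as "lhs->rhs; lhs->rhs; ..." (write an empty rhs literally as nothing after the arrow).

aab->aa; bba->bb

  | abbaa => abba => abb
  | bbaabab => bbabab => bbbab => bbbb
  | aaa
  | aaab => aaa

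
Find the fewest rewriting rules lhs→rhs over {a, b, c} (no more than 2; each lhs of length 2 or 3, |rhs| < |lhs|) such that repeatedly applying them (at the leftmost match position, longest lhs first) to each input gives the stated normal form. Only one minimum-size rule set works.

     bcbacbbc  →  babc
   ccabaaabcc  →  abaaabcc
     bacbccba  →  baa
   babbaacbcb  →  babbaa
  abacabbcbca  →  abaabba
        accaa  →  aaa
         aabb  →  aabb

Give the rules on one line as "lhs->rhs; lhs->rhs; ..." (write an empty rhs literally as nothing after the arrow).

ca->a; cb->

  | bcbacbbc => bacbbc => babc
  | ccabaaabcc => cabaaabcc => abaaabcc
  | bacbccba => baccba => baca => baa
  | babbaacbcb => babbaacb => babbaa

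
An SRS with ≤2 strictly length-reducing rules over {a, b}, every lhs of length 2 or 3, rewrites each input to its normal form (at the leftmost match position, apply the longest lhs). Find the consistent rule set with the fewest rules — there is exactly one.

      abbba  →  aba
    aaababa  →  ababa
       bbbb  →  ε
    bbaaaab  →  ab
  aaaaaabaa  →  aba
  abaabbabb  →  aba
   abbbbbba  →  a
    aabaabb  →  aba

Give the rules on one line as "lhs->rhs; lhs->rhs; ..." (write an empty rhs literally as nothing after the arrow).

aa->a; bb->

  | abbba => aba
  | aaababa => aababa => ababa
  | bbbb => bb => ε
  | bbaaaab => aaaab => aaab => aab => ab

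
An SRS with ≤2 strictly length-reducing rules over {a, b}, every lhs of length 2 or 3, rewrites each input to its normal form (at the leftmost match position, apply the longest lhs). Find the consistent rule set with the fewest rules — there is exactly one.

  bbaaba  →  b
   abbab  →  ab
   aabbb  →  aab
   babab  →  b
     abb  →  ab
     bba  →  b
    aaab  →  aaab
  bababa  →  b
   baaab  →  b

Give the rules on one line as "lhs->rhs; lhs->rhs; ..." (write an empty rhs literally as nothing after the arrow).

  | bbaaba => baaba => baba => bba => ba => b
  | abbab => abab => abb => ab
  | aabbb => aabb => aab
  | babab => bbab => bab => bb => b

ba->b; bb->b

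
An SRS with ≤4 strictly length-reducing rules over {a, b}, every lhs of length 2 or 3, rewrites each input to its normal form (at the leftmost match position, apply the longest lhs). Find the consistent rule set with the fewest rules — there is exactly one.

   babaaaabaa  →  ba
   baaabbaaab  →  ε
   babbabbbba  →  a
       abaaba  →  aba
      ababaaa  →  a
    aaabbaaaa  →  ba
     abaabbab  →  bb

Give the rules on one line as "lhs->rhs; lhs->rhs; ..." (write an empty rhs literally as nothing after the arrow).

  | babaaaabaa => babbaabaa => baaabaa => bbabaa => babaa => babb => ba
  | baaabbaaab => bbabbaaab => babbaaab => baaaab => bbaab => baab => bbb => ε
  | babbabbbba => baabbbba => bbbbbba => bbba => a
  | abaaba => abbba => aba

aa->b; abb->a; bba->ba; bbb->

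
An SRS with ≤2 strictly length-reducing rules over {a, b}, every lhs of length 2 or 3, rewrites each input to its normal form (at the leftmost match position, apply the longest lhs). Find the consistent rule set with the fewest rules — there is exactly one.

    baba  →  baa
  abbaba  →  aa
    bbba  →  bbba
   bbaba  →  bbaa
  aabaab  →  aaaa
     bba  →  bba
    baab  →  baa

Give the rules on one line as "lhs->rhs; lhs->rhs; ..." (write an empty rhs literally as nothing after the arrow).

  | baba => baa
  | abbaba => aba => aa
  | bbba
  | bbaba => bbaa

ab->a; abb->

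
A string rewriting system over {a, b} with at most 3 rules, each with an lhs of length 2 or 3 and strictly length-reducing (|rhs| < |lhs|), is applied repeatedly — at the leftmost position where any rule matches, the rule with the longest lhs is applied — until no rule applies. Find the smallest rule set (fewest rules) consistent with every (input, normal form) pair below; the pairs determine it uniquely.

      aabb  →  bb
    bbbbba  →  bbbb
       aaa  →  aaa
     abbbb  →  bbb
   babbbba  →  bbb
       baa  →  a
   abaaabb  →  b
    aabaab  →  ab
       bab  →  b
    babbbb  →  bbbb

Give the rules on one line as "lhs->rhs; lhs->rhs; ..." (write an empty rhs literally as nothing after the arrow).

aab->b; abb->b; ba->

  | aabb => bb
  | bbbbba => bbbb
  | aaa
  | abbbb => bbb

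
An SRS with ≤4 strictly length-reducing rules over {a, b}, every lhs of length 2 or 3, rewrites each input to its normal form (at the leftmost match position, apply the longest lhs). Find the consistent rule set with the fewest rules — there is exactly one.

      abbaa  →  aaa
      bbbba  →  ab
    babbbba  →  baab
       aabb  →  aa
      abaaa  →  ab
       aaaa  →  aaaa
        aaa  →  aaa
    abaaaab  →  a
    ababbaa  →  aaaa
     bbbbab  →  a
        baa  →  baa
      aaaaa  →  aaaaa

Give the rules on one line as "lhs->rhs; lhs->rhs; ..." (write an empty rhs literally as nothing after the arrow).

aba->ab; bb->; bbb->a

  | abbaa => aaa
  | bbbba => aba => ab
  | babbbba => baaba => baab
  | aabb => aa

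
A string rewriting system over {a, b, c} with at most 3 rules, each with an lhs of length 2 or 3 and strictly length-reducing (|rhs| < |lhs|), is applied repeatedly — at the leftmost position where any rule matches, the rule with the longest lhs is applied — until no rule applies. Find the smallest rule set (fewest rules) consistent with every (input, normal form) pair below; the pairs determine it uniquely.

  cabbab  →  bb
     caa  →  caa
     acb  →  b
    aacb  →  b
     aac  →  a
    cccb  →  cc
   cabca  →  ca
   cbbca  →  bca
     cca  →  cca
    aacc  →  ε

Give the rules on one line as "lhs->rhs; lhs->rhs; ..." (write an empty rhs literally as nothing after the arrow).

  | cabbab => cbbab => bab => bb
  | caa
  | acb => b
  | aacb => ab => b

ab->b; ac->; cb->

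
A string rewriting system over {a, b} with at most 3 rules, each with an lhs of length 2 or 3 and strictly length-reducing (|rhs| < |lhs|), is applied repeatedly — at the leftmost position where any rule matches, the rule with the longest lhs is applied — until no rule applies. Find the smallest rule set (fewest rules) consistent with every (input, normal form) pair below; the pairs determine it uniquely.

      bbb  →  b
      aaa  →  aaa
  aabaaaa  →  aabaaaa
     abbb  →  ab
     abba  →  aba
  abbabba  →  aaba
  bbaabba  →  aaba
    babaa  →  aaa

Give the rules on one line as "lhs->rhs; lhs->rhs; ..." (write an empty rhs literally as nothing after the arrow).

  | bbb => b
  | aaa
  | aabaaaa
  | abbb => abb => ab

abb->ab; bab->a; bb->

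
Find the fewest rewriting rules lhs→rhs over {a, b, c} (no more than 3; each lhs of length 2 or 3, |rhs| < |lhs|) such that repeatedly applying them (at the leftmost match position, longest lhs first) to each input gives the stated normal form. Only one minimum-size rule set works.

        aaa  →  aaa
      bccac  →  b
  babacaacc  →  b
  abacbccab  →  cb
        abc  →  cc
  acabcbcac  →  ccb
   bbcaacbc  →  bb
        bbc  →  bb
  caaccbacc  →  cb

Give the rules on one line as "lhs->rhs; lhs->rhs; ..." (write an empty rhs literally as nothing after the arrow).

  | aaa
  | bccac => bcac => bac => b
  | babacaacc => bcacaacc => bacaacc => baacc => bac => b
  | abacbccab => cacbccab => cbccab => cbcab => cbab => cbc => cb

ab->c; ac->; bc->b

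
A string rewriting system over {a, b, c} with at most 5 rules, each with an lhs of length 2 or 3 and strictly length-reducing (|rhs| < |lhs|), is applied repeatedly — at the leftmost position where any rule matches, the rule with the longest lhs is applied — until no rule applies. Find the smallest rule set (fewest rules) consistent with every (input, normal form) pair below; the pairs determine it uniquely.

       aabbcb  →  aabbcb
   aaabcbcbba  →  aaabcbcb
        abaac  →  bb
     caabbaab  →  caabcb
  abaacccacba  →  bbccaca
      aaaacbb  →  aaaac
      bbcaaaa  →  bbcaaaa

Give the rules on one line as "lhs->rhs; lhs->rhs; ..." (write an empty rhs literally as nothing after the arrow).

acb->ac; acc->bb; ba->; baa->c

  | aabbcb
  | aaabcbcbba => aaabcbcb
  | abaac => acc => bb
  | caabbaab => caabcb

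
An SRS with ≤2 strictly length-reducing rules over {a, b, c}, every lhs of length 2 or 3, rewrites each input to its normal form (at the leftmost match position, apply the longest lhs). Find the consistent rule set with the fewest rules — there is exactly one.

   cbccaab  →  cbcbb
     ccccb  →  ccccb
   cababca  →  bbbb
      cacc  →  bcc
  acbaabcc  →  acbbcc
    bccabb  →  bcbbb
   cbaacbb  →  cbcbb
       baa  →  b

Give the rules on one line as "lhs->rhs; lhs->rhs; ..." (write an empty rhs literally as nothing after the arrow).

ba->b; ca->b

  | cbccaab => cbcbab => cbcbb
  | ccccb
  | cababca => bbabca => bbbca => bbbb
  | cacc => bcc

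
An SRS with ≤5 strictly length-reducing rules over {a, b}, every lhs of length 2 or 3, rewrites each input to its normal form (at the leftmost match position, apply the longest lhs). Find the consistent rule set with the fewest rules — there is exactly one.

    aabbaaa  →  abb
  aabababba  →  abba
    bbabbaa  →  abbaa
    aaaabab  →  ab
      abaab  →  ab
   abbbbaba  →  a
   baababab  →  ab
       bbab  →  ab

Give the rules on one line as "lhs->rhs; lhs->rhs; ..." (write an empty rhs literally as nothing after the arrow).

  | aabbaaa => abbaaa => abb
  | aabababba => abababba => ababba => abba
  | bbabbaa => babbaa => abbaa
  | aaaabab => abab => ab

aaa->; aab->ab; aba->a; bab->ab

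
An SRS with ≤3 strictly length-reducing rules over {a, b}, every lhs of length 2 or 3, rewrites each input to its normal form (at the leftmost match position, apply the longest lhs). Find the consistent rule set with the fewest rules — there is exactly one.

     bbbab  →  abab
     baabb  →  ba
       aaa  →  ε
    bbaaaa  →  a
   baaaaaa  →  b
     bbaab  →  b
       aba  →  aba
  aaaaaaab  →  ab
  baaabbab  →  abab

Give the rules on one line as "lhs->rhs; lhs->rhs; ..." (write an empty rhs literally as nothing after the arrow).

  | bbbab => abab
  | baabb => babb => baa => ba
  | aaa => ε
  | bbaaaa => aaaaa => aa => a

aa->a; aaa->; bb->a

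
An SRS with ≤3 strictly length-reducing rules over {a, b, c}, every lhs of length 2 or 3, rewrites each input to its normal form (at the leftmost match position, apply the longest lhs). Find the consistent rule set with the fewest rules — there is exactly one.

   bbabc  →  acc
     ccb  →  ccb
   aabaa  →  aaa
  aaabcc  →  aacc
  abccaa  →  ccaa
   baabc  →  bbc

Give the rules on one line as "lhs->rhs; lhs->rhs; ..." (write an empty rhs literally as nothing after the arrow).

  | bbabc => bbbc => acc
  | ccb
  | aabaa => aaa
  | aaabcc => aacc

ab->; ba->b; bbb->ac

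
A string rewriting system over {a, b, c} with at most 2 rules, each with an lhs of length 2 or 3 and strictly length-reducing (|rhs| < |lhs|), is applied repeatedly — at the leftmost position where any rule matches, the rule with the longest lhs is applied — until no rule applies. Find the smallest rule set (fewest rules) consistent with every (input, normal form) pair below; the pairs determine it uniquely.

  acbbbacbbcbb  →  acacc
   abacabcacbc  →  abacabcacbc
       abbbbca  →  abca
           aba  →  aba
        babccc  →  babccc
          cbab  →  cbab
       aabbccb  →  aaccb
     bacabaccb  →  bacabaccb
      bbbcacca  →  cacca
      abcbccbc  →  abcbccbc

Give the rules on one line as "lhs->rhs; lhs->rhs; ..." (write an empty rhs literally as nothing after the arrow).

  | acbbbacbbcbb => acacbbcbb => acaccbb => acacc
  | abacabcacbc
  | abbbbca => abca
  | aba

bb->; bbb->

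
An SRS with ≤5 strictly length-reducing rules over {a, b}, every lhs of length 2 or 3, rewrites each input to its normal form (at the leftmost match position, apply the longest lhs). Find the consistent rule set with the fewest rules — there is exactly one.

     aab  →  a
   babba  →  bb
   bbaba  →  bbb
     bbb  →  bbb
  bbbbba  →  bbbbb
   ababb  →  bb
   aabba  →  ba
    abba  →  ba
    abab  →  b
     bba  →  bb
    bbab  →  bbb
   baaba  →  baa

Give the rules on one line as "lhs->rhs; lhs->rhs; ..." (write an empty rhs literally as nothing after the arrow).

aab->a; ab->; aba->ba; bba->bb

  | aab => a
  | babba => bba => bb
  | bbaba => bbba => bbb
  | bbb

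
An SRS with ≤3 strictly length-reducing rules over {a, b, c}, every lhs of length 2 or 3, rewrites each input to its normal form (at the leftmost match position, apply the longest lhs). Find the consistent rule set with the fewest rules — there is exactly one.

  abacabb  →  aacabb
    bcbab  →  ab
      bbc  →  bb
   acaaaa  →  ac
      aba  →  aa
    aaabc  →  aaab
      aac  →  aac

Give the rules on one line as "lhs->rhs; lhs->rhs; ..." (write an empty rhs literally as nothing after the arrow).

ba->a; bc->b; caa->c

  | abacabb => aacabb
  | bcbab => bbab => bab => ab
  | bbc => bb
  | acaaaa => acaa => ac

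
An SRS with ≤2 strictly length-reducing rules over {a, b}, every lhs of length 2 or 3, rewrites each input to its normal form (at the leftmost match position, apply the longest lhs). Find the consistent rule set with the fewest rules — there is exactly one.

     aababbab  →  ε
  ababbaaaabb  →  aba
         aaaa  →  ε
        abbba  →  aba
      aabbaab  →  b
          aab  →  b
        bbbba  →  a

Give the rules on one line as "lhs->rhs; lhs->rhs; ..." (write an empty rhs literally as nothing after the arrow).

aa->; bb->

  | aababbab => babbab => baab => bb => ε
  | ababbaaaabb => abaaaaabb => abaaabb => ababb => aba
  | aaaa => aa => ε
  | abbba => aba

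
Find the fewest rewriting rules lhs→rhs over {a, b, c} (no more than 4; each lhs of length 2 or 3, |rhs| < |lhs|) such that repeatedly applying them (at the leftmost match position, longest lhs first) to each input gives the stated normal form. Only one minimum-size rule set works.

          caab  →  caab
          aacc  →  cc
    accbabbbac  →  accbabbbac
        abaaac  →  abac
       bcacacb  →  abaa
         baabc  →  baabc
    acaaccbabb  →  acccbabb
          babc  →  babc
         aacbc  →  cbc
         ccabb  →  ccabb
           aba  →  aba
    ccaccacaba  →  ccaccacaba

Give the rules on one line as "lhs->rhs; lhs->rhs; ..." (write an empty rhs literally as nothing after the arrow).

  | caab
  | aacc => cc
  | accbabbbac
  | abaaac => abac

aac->c; acb->ba; bcb->ab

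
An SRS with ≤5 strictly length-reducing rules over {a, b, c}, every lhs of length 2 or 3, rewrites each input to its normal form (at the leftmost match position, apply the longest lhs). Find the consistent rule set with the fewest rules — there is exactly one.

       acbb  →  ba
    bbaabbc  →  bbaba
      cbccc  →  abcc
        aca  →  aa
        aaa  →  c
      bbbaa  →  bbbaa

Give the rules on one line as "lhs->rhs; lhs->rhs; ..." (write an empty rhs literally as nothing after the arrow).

  | acbb => abb => ba
  | bbaabbc => bbabac => bbaba
  | cbccc => abcc
  | aca => aa

aaa->c; abb->ba; ac->a; cbc->ab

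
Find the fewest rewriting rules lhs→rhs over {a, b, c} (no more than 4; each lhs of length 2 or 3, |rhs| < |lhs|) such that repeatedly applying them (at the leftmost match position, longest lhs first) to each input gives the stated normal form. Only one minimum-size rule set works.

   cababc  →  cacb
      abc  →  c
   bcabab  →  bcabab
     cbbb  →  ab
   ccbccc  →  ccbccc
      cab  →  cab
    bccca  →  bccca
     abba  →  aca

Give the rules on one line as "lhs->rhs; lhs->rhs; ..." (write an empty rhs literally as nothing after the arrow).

  | cababc => cabbb => cacb
  | abc => bb => c
  | bcabab
  | cbbb => ab

abc->bb; bb->c; cbb->a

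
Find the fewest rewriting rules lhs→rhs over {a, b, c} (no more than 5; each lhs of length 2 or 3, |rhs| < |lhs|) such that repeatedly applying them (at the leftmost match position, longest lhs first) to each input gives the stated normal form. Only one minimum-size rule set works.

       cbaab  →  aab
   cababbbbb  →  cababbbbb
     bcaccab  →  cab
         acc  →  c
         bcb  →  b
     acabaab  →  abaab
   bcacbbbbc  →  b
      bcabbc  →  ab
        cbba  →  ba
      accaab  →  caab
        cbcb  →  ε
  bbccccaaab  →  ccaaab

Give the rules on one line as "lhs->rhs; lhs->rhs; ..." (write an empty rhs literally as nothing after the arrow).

  | cbaab => aab
  | cababbbbb
  | bcaccab => accab => cab
  | acc => c

ac->; acb->c; bc->; cb->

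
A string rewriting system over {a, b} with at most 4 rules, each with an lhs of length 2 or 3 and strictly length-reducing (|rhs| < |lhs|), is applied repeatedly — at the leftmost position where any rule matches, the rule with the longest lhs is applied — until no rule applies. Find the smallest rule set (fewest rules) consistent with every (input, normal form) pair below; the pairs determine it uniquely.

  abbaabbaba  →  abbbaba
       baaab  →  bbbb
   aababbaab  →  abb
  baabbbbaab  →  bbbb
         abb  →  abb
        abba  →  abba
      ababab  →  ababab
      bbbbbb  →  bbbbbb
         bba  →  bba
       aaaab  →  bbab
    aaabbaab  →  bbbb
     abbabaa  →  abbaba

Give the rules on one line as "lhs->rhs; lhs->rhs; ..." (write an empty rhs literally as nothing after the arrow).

aa->a; aaa->bb; aab->

  | abbaabbaba => abbbaba
  | baaab => bbbb
  | aababbaab => abbaab => abb
  | baabbbbaab => bbbbaab => bbbb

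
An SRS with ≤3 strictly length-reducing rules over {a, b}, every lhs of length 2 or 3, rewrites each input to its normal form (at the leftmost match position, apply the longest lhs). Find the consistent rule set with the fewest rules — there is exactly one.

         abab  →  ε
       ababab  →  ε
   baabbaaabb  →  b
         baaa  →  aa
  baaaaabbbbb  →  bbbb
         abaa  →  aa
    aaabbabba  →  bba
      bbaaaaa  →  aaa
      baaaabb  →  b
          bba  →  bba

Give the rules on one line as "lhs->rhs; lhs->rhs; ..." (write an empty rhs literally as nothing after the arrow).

  | abab => ab => ε
  | ababab => abab => ab => ε
  | baabbaaabb => abbaaabb => baaabb => aabb => abb => b
  | baaa => aa

aab->ab; ab->; baa->a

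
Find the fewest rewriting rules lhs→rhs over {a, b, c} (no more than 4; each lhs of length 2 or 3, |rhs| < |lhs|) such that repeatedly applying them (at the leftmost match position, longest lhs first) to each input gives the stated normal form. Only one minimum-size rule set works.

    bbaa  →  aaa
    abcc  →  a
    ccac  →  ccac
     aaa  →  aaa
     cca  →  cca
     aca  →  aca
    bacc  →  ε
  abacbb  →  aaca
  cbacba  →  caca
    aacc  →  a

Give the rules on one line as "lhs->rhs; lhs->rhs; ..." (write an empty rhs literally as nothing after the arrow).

acc->; ba->a; bb->a; bcc->

  | bbaa => aaa
  | abcc => a
  | ccac
  | aaa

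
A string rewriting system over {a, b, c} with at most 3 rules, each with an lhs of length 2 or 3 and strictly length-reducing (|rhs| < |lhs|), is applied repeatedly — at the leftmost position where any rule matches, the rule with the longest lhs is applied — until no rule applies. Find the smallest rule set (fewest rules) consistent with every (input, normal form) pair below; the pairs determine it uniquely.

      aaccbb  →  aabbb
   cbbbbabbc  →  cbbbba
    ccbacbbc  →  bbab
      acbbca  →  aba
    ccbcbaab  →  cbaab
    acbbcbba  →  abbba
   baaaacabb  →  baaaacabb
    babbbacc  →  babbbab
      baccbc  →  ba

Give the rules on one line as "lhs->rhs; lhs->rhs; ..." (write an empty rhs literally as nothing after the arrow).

abc->a; bc->c; cc->b

  | aaccbb => aabbb
  | cbbbbabbc => cbbbbabc => cbbbba
  | ccbacbbc => bbacbbc => bbacbc => bbacc => bbab
  | acbbca => acbca => acca => aba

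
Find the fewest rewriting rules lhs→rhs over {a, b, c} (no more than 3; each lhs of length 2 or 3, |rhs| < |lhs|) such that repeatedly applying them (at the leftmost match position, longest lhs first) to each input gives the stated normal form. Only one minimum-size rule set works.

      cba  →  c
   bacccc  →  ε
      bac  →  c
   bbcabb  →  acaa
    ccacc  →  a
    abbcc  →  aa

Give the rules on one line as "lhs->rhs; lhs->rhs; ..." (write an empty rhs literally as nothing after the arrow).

  | cba => c
  | bacccc => cccc => cc => ε
  | bac => c
  | bbcabb => acabb => acaa

ba->; bb->a; cc->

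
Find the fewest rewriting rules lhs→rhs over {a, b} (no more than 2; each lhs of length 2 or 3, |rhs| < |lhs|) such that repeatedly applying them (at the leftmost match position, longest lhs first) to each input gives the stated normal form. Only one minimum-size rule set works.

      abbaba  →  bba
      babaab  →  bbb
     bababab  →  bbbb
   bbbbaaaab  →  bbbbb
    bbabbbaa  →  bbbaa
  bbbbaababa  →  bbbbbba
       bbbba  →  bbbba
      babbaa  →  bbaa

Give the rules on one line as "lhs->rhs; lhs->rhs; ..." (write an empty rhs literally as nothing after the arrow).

  | abbaba => ababa => baba => bba
  | babaab => bbaab => bbab => bbb
  | bababab => bbabab => bbbab => bbbb
  | bbbbaaaab => bbbbaaab => bbbbaab => bbbbab => bbbbb

ab->b; abb->ab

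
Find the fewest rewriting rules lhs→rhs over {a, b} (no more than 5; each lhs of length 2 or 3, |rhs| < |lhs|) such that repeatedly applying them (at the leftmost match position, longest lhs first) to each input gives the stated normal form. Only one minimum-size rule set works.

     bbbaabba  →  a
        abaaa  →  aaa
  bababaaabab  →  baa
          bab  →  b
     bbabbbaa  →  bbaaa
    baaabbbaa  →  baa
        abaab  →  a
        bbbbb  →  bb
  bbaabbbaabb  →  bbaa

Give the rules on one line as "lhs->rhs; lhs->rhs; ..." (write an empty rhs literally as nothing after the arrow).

  | bbbaabba => aabba => aba => a
  | abaaa => aaa
  | bababaaabab => babaaabab => baaabab => baaab => baa
  | bab => b

aab->a; ab->; abb->aa; bbb->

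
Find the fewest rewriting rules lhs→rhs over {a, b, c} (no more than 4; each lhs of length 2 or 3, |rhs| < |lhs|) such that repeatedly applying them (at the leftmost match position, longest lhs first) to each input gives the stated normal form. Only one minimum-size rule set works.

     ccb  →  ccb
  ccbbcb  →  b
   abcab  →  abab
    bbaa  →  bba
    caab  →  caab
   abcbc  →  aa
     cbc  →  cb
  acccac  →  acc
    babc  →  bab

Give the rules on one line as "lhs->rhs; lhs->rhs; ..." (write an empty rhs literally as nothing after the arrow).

baa->ba; bbc->a; bc->b; cca->

  | ccb
  | ccbbcb => ccab => b
  | abcab => abab
  | bbaa => bba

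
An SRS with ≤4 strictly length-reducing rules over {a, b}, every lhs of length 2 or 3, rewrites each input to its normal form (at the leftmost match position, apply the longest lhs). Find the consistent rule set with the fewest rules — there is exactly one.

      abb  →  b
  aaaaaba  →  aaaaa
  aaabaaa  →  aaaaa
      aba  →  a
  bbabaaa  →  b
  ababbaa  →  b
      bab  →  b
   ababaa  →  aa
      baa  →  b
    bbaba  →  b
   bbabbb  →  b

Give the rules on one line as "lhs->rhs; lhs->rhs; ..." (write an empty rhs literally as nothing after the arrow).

ab->; ba->b; bb->b

  | abb => b
  | aaaaaba => aaaaa
  | aaabaaa => aaaaa
  | aba => a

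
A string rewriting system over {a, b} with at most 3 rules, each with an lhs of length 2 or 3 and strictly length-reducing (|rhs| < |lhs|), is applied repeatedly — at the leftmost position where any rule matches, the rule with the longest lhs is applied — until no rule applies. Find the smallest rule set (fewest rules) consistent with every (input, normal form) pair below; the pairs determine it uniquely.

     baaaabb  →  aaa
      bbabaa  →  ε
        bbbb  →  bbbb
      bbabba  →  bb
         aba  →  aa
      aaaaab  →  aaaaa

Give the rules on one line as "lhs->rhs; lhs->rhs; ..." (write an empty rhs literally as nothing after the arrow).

  | baaaabb => aaabb => aaab => aaa
  | bbabaa => bbaa => ba => ε
  | bbbb
  | bbabba => bbba => bb

ab->a; ba->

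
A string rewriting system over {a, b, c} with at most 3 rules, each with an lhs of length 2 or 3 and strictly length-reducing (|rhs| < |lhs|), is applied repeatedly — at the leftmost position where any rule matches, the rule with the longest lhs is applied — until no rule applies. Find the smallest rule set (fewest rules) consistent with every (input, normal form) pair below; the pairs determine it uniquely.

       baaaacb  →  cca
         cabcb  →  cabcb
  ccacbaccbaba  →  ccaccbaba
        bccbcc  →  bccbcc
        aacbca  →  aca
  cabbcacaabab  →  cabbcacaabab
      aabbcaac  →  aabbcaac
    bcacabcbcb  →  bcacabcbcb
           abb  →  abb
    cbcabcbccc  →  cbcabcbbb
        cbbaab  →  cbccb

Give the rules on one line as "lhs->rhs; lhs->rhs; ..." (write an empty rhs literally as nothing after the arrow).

  | baaaacb => ccaacb => cca
  | cabcb
  | ccacbaccbaba => ccaccbaba
  | bccbcc

acb->; baa->cc; ccc->bb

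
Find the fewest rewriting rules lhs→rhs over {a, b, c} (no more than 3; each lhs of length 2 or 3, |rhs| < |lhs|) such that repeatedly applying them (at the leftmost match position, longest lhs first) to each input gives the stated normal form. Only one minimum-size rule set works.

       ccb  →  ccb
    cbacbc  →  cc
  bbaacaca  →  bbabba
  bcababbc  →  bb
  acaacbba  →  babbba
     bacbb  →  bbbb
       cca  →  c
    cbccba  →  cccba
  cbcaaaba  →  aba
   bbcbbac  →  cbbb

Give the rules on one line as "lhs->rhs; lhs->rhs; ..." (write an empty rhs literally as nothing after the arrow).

  | ccb
  | cbacbc => cbbbc => cbbc => cbc => cc
  | bbaacaca => bbabaca => bbabba
  | bcababbc => cababbc => babbc => babc => bac => bb

ac->b; bc->c; ca->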